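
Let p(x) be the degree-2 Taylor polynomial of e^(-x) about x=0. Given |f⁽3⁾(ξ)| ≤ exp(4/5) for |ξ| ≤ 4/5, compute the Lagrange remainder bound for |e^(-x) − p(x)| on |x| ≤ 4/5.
32*exp(4/5)/375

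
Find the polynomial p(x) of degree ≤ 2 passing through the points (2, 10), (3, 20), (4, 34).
2*x**2 + 2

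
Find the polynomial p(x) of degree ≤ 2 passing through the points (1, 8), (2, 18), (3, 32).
2*x**2 + 4*x + 2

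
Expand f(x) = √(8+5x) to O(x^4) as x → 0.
2*sqrt(2) + 5*sqrt(2)*x/8 - 25*sqrt(2)*x**2/256 + 125*sqrt(2)*x**3/4096 + O(x**4)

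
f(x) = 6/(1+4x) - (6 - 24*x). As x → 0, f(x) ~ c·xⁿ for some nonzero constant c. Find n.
2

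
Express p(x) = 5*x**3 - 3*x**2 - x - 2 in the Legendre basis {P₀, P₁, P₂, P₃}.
(-3)P₀ + (2)P₁ + (-2)P₂ + (2)P₃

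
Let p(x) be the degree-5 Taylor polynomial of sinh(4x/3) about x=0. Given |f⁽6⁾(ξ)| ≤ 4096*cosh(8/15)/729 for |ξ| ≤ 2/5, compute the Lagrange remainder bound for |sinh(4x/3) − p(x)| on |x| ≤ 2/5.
16384*cosh(8/15)/512578125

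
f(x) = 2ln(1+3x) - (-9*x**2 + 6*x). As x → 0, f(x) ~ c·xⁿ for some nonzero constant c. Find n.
3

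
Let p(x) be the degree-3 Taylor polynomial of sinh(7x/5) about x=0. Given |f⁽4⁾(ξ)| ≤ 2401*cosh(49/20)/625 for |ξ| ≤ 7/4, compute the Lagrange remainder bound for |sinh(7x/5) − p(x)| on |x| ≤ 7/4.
5764801*cosh(49/20)/3840000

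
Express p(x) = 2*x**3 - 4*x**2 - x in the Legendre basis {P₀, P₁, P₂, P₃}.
(-4/3)P₀ + (1/5)P₁ + (-8/3)P₂ + (4/5)P₃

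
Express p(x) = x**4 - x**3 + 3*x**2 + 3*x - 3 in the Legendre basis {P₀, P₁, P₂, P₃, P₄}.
(-9/5)P₀ + (12/5)P₁ + (18/7)P₂ + (-2/5)P₃ + (8/35)P₄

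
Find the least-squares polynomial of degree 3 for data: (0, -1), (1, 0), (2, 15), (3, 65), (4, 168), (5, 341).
-107/126 + (-877/756)x + (-391/252)x² + (167/54)x³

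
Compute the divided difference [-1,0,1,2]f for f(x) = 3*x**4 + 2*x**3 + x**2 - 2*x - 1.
8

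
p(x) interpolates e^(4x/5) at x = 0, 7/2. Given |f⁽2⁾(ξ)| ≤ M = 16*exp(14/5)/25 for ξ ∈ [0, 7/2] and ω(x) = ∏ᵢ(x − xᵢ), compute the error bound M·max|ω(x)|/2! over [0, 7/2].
49*exp(14/5)/50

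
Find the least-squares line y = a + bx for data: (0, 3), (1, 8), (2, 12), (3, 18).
a = 29/10, b = 49/10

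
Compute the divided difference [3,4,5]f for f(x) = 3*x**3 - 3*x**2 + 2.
33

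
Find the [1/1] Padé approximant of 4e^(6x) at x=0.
(12*x + 4)/(1 - 3*x)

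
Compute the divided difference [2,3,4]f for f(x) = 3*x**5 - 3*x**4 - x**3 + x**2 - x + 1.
682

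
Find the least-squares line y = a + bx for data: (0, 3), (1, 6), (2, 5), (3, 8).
a = 17/5, b = 7/5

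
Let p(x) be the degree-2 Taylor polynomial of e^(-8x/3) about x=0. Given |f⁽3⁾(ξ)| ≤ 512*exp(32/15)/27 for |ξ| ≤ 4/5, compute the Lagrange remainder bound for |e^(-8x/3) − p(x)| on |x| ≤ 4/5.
16384*exp(32/15)/10125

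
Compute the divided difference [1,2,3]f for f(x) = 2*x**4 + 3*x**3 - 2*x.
68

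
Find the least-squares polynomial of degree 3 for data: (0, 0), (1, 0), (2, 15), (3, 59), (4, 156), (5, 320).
-5/63 + (-8/189)x + (-23/9)x² + (83/27)x³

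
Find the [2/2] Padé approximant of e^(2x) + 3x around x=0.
(7*x**2/12 + 19*x/4 + 1)/(-x**2/6 - x/4 + 1)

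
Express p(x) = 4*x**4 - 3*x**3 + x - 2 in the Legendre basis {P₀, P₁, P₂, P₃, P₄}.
(-6/5)P₀ + (-4/5)P₁ + (16/7)P₂ + (-6/5)P₃ + (32/35)P₄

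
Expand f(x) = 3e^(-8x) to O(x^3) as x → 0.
3 - 24*x + 96*x**2 + O(x**3)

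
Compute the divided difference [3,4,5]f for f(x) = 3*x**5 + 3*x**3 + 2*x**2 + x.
2018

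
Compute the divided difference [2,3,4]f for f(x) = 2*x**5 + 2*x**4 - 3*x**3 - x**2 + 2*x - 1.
652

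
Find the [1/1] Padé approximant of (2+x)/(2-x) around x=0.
(x/2 + 1)/(1 - x/2)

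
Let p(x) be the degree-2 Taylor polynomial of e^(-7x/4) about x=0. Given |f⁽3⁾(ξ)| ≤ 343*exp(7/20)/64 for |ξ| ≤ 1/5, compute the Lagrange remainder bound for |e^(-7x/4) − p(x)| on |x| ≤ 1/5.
343*exp(7/20)/48000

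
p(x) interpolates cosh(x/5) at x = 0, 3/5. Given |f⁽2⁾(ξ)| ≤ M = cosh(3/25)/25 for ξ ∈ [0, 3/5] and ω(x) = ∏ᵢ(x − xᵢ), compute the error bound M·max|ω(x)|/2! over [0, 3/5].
9*cosh(3/25)/5000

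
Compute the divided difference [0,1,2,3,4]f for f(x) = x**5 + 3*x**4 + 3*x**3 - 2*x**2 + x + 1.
13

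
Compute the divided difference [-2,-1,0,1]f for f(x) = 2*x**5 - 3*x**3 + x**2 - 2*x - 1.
7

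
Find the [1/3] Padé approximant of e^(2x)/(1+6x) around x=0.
(11*x/16 + 1)/(91*x**3/24 - 29*x**2/4 + 75*x/16 + 1)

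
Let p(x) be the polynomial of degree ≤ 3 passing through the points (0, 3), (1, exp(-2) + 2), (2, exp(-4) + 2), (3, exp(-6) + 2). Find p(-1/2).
(-35*exp(4) - 5 + 21*exp(2) + 67*exp(6))*exp(-6)/16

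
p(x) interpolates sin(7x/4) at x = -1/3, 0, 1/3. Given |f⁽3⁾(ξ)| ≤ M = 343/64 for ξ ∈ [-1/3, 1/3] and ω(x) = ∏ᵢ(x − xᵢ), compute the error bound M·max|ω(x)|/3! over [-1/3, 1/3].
343*sqrt(3)/46656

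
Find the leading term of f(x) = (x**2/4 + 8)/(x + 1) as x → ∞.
x/4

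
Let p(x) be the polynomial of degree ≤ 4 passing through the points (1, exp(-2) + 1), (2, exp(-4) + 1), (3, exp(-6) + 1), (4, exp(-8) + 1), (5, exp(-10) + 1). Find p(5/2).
(-5*exp(8) - 20*exp(2) + 3 + 90*exp(4) + 60*exp(6) + 128*exp(10))*exp(-10)/128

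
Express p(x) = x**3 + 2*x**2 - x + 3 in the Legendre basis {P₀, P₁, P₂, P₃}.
(11/3)P₀ + (-2/5)P₁ + (4/3)P₂ + (2/5)P₃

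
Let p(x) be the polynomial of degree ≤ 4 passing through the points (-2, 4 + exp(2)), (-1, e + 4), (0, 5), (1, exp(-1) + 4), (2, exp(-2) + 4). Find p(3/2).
(35 + 140*e + (-5*exp(2) + 28*e + 442)*exp(2))*exp(-2)/128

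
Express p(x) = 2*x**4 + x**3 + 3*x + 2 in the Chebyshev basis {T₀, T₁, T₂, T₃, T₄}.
(11/4)T₀ + (15/4)T₁ + T₂ + (1/4)T₃ + (1/4)T₄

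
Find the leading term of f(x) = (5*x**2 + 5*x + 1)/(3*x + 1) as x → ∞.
5*x/3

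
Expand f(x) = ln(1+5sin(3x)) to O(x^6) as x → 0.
15*x - 225*x**2/2 + 2205*x**3/2 - 49275*x**4/4 + 1174581*x**5/8 + O(x**6)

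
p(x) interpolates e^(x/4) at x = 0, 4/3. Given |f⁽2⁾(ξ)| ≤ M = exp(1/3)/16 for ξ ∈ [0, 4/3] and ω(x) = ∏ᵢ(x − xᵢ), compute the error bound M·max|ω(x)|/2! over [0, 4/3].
exp(1/3)/72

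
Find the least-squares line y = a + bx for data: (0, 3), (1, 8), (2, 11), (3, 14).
a = 18/5, b = 18/5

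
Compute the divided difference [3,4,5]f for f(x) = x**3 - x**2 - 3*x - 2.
11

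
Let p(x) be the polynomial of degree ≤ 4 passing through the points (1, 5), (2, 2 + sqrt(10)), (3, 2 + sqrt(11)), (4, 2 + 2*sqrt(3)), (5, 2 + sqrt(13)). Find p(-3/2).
-2145*sqrt(10)/32 - 1365*sqrt(3)/16 + 1155*sqrt(13)/128 + 9265/128 + 5005*sqrt(11)/64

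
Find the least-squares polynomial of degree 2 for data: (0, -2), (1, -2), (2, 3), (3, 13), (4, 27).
-73/35 + (-149/70)x + (33/14)x²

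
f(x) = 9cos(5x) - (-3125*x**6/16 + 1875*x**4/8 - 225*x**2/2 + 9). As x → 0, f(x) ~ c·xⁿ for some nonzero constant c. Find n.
8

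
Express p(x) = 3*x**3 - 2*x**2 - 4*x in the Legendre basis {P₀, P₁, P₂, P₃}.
(-2/3)P₀ + (-11/5)P₁ + (-4/3)P₂ + (6/5)P₃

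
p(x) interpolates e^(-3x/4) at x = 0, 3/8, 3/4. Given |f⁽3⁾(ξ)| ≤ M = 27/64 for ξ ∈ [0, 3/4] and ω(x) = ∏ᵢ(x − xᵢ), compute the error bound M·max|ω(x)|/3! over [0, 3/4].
27*sqrt(3)/32768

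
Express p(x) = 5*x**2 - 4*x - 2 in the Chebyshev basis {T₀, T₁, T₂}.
(1/2)T₀ + (-4)T₁ + (5/2)T₂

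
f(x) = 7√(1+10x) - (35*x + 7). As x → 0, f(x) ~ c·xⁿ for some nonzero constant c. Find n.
2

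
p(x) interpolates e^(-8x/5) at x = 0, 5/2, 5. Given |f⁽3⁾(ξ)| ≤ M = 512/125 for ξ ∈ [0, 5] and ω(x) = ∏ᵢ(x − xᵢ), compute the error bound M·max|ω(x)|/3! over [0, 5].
64*sqrt(3)/27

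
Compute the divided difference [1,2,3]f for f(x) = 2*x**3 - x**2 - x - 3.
11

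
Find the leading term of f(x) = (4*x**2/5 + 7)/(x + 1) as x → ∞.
4*x/5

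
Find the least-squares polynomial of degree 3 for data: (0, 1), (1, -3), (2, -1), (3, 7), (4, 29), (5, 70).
7/9 + (-1177/378)x + (-185/252)x² + (89/108)x³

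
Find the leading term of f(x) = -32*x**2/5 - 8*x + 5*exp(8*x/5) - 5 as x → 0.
256*x**3/75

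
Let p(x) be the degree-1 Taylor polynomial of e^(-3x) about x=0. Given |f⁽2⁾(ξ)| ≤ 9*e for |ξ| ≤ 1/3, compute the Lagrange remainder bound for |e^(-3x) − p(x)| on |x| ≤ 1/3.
e/2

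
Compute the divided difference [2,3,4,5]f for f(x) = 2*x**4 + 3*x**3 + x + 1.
31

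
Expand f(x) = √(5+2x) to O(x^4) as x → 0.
sqrt(5) + sqrt(5)*x/5 - sqrt(5)*x**2/50 + sqrt(5)*x**3/250 + O(x**4)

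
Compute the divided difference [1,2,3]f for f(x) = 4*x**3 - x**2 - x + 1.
23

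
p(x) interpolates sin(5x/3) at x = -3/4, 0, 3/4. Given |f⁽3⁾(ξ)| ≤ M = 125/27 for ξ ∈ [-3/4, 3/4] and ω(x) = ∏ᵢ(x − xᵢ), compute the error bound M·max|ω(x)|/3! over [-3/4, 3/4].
125*sqrt(3)/1728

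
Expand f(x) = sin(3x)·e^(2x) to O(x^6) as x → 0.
3*x + 6*x**2 + 3*x**3/2 - 5*x**4 - 199*x**5/40 + O(x**6)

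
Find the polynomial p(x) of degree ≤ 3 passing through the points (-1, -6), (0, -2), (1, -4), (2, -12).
-3*x**2 + x - 2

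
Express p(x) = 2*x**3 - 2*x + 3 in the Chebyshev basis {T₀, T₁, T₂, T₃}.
(3)T₀ + (-1/2)T₁ + (1/2)T₃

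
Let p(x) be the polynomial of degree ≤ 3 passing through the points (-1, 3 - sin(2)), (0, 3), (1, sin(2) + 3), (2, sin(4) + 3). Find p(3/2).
5*sin(4)/16 + 7*sin(2)/8 + 3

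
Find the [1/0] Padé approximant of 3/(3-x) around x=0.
x/3 + 1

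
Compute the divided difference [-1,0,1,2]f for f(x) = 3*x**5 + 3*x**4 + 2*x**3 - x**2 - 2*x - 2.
23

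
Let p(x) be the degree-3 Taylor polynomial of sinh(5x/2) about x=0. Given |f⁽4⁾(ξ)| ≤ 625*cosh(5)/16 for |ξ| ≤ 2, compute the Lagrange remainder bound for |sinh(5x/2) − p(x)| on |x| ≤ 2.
625*cosh(5)/24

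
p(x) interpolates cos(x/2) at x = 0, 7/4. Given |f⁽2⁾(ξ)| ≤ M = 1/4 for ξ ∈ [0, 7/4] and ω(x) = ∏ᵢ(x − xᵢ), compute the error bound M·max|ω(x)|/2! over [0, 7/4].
49/512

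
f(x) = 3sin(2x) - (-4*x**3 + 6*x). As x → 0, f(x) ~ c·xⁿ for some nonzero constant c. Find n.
5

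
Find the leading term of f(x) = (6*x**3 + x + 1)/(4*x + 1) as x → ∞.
3*x**2/2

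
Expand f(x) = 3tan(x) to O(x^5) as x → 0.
3*x + x**3 + O(x**5)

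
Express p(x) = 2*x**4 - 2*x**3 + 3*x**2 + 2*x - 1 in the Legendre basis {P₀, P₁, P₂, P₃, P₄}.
(2/5)P₀ + (4/5)P₁ + (22/7)P₂ + (-4/5)P₃ + (16/35)P₄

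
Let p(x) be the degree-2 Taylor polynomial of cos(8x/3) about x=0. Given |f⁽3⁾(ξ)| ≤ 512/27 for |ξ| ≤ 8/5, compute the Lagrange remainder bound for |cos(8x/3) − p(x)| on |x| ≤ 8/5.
131072/10125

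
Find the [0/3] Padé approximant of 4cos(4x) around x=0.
4/(8*x**2 + 1)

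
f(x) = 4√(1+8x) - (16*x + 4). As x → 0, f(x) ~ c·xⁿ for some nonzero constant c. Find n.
2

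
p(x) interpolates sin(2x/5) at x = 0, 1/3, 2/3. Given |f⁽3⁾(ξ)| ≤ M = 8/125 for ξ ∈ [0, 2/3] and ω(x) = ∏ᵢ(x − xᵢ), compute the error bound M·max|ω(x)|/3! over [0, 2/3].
8*sqrt(3)/91125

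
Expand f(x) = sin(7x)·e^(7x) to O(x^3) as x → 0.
7*x + 49*x**2 + O(x**3)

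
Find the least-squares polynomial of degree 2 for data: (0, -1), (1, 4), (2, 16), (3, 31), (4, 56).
-6/7 + (127/70)x + (43/14)x²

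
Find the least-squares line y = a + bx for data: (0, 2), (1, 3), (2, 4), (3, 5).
a = 2, b = 1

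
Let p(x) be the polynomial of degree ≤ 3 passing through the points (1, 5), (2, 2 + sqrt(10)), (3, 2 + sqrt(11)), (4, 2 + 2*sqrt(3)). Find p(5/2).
-sqrt(3)/8 + 9*sqrt(10)/16 + 29/16 + 9*sqrt(11)/16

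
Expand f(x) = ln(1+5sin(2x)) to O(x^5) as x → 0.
10*x - 50*x**2 + 980*x**3/3 - 7300*x**4/3 + O(x**5)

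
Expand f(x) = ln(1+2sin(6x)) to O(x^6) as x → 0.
12*x - 72*x**2 + 504*x**3 - 4320*x**4 + 39528*x**5 + O(x**6)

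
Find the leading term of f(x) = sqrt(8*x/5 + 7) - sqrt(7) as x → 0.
4*sqrt(7)*x/35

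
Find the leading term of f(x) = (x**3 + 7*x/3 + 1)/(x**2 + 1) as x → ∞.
x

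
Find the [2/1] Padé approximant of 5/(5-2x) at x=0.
1/(1 - 2*x/5)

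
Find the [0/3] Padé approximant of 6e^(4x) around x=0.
6/(-32*x**3/3 + 8*x**2 - 4*x + 1)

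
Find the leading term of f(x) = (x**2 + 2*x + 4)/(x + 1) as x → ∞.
x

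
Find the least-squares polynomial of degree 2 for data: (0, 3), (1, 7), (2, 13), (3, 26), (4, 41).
22/7 + (17/14)x + (29/14)x²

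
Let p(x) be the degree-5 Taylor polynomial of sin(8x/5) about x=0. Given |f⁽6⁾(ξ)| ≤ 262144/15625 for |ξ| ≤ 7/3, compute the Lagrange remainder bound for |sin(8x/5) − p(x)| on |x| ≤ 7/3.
1927561216/512578125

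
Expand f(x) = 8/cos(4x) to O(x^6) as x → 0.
8 + 64*x**2 + 1280*x**4/3 + O(x**6)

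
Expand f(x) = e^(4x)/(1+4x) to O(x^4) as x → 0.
1 + 8*x**2 - 64*x**3/3 + O(x**4)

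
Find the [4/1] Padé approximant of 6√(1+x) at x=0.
(9*x**4/320 - 3*x**3/20 + 27*x**2/20 + 36*x/5 + 6)/(7*x/10 + 1)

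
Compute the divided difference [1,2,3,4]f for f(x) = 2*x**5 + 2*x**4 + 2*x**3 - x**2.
152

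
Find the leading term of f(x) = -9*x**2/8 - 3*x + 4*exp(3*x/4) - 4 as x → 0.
9*x**3/32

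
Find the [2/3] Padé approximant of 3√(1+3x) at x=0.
(189*x**2/16 + 63*x/5 + 3)/(-27*x**3/160 + 81*x**2/80 + 27*x/10 + 1)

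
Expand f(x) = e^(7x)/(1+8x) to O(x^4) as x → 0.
1 - x + 65*x**2/2 - 1217*x**3/6 + O(x**4)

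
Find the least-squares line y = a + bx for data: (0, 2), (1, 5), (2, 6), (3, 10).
a = 2, b = 5/2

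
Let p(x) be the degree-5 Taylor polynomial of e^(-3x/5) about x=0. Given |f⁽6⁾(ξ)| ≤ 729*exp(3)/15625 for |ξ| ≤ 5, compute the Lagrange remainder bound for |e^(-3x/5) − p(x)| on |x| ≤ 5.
81*exp(3)/80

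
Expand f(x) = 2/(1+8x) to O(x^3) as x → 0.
2 - 16*x + 128*x**2 + O(x**3)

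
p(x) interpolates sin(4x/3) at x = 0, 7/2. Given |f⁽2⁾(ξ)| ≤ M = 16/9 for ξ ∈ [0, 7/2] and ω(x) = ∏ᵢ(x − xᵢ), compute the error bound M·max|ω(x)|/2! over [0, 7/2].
49/18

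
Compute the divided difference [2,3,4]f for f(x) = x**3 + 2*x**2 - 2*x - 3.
11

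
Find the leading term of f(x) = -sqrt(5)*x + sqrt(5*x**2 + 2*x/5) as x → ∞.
sqrt(5)/25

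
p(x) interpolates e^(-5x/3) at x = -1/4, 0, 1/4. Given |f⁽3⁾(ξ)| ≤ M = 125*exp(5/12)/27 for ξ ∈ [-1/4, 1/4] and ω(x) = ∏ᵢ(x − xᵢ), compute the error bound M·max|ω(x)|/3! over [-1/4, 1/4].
125*sqrt(3)*exp(5/12)/46656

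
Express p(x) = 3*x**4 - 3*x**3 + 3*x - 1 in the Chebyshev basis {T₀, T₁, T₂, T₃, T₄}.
(1/8)T₀ + (3/4)T₁ + (3/2)T₂ + (-3/4)T₃ + (3/8)T₄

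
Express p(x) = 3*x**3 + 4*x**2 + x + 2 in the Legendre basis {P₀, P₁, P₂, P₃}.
(10/3)P₀ + (14/5)P₁ + (8/3)P₂ + (6/5)P₃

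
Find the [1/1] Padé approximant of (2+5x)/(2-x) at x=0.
(5*x/2 + 1)/(1 - x/2)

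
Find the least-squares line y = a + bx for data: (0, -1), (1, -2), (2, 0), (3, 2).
a = -19/10, b = 11/10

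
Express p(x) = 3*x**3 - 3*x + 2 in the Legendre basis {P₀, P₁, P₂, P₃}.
(2)P₀ + (-6/5)P₁ + (6/5)P₃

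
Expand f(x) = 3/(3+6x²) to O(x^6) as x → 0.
1 - 2*x**2 + 4*x**4 + O(x**6)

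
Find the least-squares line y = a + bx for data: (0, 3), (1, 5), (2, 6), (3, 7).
a = 33/10, b = 13/10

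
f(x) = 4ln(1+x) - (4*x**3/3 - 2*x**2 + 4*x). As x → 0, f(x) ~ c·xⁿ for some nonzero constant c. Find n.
4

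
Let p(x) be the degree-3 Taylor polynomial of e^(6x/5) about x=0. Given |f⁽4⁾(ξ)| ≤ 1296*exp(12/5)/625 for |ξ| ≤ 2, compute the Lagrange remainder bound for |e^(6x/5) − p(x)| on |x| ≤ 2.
864*exp(12/5)/625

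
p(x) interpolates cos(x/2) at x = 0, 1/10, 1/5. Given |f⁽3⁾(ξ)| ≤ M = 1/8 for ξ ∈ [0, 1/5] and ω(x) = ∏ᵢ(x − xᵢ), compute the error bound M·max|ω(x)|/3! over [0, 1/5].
sqrt(3)/216000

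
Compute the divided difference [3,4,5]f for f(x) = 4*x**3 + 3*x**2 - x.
51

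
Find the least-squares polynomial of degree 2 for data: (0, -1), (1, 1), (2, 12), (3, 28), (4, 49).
-51/35 + (29/70)x + (43/14)x²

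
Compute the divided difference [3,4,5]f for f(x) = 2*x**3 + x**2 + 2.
25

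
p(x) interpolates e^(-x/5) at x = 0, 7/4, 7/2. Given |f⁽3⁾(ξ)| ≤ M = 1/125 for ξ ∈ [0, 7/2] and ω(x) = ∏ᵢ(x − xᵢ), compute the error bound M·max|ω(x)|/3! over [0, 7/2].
343*sqrt(3)/216000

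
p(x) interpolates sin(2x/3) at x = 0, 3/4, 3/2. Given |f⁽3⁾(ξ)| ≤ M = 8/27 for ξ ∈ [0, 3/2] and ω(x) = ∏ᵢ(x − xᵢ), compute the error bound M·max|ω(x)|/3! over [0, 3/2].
sqrt(3)/216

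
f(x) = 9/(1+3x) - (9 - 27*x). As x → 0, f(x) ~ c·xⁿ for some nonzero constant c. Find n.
2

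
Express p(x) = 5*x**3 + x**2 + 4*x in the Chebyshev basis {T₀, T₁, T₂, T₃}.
(1/2)T₀ + (31/4)T₁ + (1/2)T₂ + (5/4)T₃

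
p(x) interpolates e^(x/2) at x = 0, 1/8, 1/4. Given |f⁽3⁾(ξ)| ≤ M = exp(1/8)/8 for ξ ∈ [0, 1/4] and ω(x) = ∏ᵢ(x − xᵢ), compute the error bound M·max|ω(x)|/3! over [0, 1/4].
sqrt(3)*exp(1/8)/110592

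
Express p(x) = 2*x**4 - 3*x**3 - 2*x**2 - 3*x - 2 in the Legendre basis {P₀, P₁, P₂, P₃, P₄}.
(-34/15)P₀ + (-24/5)P₁ + (-4/21)P₂ + (-6/5)P₃ + (16/35)P₄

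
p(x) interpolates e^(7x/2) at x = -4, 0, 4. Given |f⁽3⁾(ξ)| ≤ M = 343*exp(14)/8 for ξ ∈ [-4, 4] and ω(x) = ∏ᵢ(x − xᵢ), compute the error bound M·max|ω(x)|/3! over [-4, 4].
2744*sqrt(3)*exp(14)/27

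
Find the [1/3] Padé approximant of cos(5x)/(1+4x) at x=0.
(1 - 125*x/48)/(1675*x**3/96 + 25*x**2/12 + 67*x/48 + 1)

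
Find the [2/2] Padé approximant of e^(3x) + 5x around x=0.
(3*x**2/4 + 53*x/7 + 1)/(-9*x**2/28 - 3*x/7 + 1)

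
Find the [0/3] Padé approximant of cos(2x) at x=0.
1/(2*x**2 + 1)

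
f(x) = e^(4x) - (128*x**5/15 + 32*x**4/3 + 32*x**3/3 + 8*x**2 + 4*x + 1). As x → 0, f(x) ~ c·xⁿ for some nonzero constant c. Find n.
6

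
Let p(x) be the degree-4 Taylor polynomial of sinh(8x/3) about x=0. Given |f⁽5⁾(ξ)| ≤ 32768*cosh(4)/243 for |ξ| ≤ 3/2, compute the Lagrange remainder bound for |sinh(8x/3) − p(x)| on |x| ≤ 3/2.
128*cosh(4)/15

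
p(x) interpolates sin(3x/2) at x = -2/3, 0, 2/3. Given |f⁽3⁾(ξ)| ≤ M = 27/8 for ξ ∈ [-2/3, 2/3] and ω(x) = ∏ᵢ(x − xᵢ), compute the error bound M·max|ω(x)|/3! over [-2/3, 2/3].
sqrt(3)/27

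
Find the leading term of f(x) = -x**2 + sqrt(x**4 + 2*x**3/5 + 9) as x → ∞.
x/5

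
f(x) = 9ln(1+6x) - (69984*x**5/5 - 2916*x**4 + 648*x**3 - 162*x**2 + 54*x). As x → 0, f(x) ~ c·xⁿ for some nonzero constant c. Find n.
6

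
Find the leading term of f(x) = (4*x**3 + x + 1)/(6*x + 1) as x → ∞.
2*x**2/3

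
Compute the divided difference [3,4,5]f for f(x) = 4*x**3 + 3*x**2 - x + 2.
51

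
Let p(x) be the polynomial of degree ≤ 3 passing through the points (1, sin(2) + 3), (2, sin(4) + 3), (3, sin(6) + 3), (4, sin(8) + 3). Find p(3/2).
15*sin(4)/16 + sin(8)/16 - 5*sin(6)/16 + 5*sin(2)/16 + 3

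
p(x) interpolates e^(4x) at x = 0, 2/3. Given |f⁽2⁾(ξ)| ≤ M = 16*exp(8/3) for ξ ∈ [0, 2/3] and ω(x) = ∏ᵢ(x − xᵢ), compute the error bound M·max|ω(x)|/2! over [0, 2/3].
8*exp(8/3)/9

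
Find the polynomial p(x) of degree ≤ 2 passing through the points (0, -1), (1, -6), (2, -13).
-x**2 - 4*x - 1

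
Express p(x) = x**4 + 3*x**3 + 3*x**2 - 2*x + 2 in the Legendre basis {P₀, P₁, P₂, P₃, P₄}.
(16/5)P₀ + (-1/5)P₁ + (18/7)P₂ + (6/5)P₃ + (8/35)P₄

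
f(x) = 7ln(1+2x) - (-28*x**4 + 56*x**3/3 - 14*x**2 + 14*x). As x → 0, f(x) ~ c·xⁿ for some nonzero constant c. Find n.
5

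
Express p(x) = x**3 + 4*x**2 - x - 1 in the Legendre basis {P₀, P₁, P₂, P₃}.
(1/3)P₀ + (-2/5)P₁ + (8/3)P₂ + (2/5)P₃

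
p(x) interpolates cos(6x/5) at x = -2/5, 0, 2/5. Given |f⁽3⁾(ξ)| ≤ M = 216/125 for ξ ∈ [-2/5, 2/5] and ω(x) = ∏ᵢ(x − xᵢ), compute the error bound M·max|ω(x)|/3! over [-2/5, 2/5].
64*sqrt(3)/15625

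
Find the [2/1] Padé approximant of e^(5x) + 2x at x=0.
(5*x**2/6 + 16*x/3 + 1)/(1 - 5*x/3)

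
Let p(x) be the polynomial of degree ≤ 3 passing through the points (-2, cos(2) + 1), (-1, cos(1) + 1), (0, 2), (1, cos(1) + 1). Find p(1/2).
cos(2)/16 + 31/16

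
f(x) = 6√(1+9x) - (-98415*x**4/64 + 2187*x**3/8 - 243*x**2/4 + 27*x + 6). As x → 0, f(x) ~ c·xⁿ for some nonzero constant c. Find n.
5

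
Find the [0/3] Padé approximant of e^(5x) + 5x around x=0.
1/(-4625*x**3/6 + 175*x**2/2 - 10*x + 1)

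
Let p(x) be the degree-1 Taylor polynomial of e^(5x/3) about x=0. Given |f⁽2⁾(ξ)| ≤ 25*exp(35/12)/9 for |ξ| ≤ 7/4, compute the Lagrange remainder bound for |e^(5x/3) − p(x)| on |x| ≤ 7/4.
1225*exp(35/12)/288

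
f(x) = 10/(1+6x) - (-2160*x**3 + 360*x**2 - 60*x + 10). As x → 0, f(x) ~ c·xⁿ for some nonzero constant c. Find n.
4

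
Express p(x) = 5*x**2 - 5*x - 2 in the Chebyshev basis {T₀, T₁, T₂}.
(1/2)T₀ + (-5)T₁ + (5/2)T₂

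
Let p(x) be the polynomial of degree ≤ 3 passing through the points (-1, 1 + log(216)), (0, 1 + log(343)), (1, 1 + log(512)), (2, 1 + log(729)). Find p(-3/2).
1 + log(21233664*2**(3/8)*3**(11/16)*7**(7/16)/823543)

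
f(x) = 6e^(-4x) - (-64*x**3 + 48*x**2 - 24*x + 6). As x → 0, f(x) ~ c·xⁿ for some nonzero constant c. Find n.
4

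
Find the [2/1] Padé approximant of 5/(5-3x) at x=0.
1/(1 - 3*x/5)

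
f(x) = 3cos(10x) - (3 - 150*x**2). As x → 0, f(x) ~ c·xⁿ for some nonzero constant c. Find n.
4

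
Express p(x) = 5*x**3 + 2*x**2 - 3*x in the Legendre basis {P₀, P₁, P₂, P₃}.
(2/3)P₀ + (4/3)P₂ + (2)P₃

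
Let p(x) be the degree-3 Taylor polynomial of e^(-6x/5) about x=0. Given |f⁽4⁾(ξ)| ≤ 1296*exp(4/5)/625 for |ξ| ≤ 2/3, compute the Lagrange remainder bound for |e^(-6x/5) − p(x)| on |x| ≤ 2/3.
32*exp(4/5)/1875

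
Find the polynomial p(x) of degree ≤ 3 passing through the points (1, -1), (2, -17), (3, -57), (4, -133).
-2*x**3 - 2*x + 3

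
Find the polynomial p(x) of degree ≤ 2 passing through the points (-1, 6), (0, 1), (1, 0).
2*x**2 - 3*x + 1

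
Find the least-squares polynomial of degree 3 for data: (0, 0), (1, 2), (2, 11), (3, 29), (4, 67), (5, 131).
-25/126 + (2269/756)x + (-323/252)x² + (32/27)x³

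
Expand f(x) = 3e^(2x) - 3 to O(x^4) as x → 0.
6*x + 6*x**2 + 4*x**3 + O(x**4)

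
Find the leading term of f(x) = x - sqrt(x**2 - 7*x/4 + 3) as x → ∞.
7/8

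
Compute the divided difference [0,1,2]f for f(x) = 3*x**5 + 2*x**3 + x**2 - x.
52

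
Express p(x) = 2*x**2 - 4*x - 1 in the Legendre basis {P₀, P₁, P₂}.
(-1/3)P₀ + (-4)P₁ + (4/3)P₂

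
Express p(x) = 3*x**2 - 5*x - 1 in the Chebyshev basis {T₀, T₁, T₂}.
(1/2)T₀ + (-5)T₁ + (3/2)T₂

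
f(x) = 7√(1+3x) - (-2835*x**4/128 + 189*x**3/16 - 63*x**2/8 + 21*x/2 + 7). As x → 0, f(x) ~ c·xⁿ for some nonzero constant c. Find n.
5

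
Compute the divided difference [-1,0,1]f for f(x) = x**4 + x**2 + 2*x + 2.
2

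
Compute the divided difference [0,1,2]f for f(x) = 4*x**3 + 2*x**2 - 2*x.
14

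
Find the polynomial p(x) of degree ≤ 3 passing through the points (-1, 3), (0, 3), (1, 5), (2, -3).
-2*x**3 + x**2 + 3*x + 3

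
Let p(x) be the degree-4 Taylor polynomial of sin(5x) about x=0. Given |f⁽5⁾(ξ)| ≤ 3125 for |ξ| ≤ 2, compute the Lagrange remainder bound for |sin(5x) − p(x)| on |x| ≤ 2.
2500/3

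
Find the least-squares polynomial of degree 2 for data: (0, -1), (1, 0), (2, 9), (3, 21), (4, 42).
-37/35 + (-111/70)x + (43/14)x²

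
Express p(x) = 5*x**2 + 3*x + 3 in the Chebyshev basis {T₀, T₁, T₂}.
(11/2)T₀ + (3)T₁ + (5/2)T₂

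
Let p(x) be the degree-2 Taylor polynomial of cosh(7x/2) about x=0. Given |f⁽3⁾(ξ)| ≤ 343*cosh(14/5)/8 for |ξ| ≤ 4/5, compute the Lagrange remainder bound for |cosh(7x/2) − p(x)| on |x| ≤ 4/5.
1372*cosh(14/5)/375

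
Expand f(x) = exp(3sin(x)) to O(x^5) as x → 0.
1 + 3*x + 9*x**2/2 + 4*x**3 + 15*x**4/8 + O(x**5)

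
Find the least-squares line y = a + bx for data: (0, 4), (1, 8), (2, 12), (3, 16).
a = 4, b = 4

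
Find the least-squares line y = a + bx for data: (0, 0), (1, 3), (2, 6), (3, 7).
a = 2/5, b = 12/5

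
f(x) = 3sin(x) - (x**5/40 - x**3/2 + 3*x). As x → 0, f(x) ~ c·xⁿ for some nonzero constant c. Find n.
7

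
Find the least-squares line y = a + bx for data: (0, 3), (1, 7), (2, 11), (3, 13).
a = 17/5, b = 17/5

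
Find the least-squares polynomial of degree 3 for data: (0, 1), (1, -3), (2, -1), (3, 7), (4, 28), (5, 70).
29/42 + (-605/252)x + (-101/84)x² + (8/9)x³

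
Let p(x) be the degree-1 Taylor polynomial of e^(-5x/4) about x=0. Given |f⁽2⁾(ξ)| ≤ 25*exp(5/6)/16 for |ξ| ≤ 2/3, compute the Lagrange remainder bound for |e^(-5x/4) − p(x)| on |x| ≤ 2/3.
25*exp(5/6)/72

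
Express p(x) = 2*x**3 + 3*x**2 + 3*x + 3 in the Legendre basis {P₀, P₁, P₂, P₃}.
(4)P₀ + (21/5)P₁ + (2)P₂ + (4/5)P₃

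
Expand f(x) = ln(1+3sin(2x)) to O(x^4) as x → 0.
6*x - 18*x**2 + 68*x**3 + O(x**4)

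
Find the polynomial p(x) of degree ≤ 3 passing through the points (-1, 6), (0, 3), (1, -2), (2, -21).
-2*x**3 - x**2 - 2*x + 3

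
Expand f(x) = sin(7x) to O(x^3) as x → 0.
7*x + O(x**3)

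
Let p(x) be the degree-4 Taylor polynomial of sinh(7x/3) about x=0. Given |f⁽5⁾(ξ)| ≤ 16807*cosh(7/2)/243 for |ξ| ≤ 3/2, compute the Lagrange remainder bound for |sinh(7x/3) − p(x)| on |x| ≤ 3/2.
16807*cosh(7/2)/3840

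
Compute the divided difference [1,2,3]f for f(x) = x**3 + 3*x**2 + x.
9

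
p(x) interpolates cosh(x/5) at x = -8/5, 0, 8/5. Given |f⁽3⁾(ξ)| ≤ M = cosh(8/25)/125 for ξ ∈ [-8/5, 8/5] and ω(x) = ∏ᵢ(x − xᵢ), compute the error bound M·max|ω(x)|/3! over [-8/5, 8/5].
512*sqrt(3)*cosh(8/25)/421875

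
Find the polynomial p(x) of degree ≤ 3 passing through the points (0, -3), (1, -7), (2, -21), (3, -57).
-2*x**3 + x**2 - 3*x - 3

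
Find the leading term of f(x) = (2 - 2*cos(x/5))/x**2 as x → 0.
1/25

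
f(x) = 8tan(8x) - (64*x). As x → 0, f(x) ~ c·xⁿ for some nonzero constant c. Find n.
3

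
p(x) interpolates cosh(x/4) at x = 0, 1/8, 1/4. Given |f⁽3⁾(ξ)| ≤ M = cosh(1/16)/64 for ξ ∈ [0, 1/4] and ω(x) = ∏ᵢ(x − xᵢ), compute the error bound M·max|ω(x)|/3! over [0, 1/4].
sqrt(3)*cosh(1/16)/884736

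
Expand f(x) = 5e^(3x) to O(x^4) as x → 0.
5 + 15*x + 45*x**2/2 + 45*x**3/2 + O(x**4)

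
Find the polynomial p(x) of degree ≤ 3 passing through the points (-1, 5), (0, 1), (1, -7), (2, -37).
-3*x**3 - 2*x**2 - 3*x + 1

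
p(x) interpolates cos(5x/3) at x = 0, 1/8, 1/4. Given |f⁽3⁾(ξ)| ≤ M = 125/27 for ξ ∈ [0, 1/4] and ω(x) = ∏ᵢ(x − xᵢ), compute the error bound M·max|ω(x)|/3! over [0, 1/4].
125*sqrt(3)/373248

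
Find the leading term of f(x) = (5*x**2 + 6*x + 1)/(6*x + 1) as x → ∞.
5*x/6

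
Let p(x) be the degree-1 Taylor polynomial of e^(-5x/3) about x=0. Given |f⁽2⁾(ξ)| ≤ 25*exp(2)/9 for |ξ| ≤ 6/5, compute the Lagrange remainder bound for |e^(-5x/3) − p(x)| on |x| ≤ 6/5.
2*exp(2)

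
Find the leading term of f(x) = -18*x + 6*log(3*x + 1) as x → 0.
-27*x**2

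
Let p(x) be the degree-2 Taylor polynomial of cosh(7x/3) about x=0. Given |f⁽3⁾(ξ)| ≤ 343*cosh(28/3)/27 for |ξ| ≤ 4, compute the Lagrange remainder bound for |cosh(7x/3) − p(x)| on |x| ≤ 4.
10976*cosh(28/3)/81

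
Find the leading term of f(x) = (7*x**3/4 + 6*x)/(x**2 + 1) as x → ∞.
7*x/4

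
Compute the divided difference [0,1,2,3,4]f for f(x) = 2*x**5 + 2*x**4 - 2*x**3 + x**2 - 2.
22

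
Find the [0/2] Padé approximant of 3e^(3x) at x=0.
3/(9*x**2/2 - 3*x + 1)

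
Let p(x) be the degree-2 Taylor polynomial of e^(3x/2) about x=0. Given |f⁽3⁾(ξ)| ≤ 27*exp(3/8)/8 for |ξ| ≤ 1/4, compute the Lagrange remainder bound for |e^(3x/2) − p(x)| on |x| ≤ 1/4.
9*exp(3/8)/1024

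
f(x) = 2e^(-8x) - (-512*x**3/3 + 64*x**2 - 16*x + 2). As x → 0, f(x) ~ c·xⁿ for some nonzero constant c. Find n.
4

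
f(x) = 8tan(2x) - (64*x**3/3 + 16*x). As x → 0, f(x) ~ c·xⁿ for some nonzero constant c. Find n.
5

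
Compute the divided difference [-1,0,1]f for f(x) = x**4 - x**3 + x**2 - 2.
2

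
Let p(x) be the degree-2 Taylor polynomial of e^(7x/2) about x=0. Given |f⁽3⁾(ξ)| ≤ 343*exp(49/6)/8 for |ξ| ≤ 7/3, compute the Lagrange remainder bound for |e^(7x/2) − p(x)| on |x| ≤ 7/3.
117649*exp(49/6)/1296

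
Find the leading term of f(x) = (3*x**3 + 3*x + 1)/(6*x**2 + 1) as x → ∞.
x/2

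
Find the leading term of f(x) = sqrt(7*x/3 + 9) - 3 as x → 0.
7*x/18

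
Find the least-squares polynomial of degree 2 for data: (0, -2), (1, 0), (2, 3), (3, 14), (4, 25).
-66/35 + (-22/35)x + (13/7)x²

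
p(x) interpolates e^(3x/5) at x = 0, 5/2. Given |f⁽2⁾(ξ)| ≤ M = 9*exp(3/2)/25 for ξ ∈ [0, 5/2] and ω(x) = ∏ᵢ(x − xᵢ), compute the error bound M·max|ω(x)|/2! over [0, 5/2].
9*exp(3/2)/32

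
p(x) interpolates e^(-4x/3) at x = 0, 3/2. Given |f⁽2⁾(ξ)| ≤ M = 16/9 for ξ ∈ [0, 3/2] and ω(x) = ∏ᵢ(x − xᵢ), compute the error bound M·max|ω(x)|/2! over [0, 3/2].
1/2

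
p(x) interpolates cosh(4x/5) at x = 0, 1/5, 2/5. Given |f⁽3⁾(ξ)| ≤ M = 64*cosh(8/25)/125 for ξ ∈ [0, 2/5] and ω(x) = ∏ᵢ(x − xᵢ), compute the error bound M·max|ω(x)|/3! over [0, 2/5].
64*sqrt(3)*cosh(8/25)/421875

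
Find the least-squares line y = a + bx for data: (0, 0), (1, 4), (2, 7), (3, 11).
a = 1/10, b = 18/5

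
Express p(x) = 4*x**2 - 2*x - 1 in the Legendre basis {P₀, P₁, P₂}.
(1/3)P₀ + (-2)P₁ + (8/3)P₂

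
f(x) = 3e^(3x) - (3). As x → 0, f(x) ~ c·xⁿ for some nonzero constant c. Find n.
1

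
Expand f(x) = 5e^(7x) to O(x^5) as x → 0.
5 + 35*x + 245*x**2/2 + 1715*x**3/6 + 12005*x**4/24 + O(x**5)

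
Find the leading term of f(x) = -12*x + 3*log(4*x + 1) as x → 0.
-24*x**2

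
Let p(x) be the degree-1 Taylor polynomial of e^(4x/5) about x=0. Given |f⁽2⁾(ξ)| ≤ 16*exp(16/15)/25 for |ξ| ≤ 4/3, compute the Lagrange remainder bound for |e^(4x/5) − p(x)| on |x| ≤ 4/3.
128*exp(16/15)/225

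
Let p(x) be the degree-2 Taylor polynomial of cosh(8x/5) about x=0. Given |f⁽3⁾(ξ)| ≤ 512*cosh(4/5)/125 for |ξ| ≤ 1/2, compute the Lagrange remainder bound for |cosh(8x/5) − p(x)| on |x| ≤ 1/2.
32*cosh(4/5)/375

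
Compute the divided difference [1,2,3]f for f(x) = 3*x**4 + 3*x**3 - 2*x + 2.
93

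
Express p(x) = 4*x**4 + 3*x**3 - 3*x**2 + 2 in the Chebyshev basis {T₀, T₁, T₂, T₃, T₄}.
(2)T₀ + (9/4)T₁ + (1/2)T₂ + (3/4)T₃ + (1/2)T₄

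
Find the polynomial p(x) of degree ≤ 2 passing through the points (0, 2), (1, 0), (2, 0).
x**2 - 3*x + 2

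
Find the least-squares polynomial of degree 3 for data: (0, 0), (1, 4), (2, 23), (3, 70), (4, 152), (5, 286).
-5/63 + (13/27)x + (227/126)x² + (103/54)x³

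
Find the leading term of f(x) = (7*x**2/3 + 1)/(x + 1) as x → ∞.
7*x/3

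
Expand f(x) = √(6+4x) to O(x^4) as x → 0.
sqrt(6) + sqrt(6)*x/3 - sqrt(6)*x**2/18 + sqrt(6)*x**3/54 + O(x**4)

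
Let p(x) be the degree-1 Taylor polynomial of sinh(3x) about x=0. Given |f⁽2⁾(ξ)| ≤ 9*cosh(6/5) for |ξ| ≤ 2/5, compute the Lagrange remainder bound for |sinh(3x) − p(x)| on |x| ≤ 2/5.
18*cosh(6/5)/25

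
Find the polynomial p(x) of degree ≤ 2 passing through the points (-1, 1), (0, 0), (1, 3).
2*x**2 + x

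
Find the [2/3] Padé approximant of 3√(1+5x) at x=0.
(525*x**2/16 + 21*x + 3)/(-25*x**3/32 + 45*x**2/16 + 9*x/2 + 1)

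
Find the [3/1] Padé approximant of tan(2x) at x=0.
8*x**3/3 + 2*x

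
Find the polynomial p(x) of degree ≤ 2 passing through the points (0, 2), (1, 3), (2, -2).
-3*x**2 + 4*x + 2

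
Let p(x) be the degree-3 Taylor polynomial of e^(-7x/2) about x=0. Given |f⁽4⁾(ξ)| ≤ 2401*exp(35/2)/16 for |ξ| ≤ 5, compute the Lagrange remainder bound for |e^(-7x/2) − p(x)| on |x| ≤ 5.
1500625*exp(35/2)/384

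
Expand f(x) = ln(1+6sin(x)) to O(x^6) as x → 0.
6*x - 18*x**2 + 71*x**3 - 318*x**4 + 6077*x**5/4 + O(x**6)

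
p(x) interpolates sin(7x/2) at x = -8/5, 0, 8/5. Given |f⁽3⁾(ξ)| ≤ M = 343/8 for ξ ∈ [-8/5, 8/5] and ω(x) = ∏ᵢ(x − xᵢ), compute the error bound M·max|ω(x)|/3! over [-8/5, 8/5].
21952*sqrt(3)/3375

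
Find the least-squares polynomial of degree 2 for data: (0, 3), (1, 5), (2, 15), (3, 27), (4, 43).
87/35 + (57/35)x + (15/7)x²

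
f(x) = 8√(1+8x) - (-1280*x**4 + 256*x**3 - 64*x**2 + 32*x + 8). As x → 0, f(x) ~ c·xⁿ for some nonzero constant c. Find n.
5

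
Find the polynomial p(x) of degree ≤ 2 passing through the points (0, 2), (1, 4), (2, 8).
x**2 + x + 2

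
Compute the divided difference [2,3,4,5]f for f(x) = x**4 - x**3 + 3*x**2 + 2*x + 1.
13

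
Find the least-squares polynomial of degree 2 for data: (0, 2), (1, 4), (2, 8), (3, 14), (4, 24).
76/35 + (9/35)x + (9/7)x²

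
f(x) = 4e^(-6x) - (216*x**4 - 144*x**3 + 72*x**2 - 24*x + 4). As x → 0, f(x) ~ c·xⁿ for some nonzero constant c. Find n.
5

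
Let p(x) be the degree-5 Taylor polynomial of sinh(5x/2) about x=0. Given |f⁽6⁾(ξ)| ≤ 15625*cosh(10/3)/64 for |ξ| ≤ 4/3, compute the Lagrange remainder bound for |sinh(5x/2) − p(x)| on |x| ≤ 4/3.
12500*cosh(10/3)/6561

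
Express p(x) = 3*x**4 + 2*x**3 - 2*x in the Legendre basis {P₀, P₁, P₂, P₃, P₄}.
(3/5)P₀ + (-4/5)P₁ + (12/7)P₂ + (4/5)P₃ + (24/35)P₄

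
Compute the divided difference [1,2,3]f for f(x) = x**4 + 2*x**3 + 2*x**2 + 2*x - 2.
39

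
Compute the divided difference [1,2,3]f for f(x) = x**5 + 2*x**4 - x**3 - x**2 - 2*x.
133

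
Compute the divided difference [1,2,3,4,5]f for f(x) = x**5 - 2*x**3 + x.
15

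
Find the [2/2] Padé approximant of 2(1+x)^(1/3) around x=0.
(14*x**2/27 + 7*x/3 + 2)/(5*x**2/54 + 5*x/6 + 1)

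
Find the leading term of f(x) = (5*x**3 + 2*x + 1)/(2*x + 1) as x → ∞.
5*x**2/2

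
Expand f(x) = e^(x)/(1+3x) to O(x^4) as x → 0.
1 - 2*x + 13*x**2/2 - 58*x**3/3 + O(x**4)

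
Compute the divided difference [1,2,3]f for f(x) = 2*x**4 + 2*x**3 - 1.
62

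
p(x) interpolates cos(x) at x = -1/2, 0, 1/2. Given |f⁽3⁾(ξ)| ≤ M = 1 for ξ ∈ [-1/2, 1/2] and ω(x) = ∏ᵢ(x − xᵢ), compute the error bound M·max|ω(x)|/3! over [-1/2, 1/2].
sqrt(3)/216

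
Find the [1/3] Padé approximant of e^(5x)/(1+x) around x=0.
(5*x/8 + 1)/(-175*x**3/48 + 5*x**2 - 27*x/8 + 1)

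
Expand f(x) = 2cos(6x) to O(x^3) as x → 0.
2 - 36*x**2 + O(x**3)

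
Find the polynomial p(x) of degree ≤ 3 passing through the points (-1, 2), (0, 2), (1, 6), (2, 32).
3*x**3 + 2*x**2 - x + 2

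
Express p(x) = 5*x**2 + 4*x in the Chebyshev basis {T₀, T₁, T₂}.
(5/2)T₀ + (4)T₁ + (5/2)T₂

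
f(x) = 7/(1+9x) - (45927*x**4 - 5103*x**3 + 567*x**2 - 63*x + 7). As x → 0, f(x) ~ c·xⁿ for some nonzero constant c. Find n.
5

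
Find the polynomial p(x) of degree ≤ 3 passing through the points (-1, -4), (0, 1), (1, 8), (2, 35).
3*x**3 + x**2 + 3*x + 1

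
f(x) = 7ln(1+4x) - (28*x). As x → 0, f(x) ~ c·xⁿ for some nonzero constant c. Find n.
2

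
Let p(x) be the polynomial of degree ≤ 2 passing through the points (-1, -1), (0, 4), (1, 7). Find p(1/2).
23/4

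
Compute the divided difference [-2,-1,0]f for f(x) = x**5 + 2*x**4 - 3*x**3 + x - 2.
8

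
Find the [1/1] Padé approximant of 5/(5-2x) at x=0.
1/(1 - 2*x/5)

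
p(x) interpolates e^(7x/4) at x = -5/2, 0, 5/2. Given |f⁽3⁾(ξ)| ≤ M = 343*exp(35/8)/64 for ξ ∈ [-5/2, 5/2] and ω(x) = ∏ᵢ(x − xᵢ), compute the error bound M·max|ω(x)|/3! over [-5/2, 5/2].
42875*sqrt(3)*exp(35/8)/13824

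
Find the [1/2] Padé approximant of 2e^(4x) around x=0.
(8*x/3 + 2)/(8*x**2/3 - 8*x/3 + 1)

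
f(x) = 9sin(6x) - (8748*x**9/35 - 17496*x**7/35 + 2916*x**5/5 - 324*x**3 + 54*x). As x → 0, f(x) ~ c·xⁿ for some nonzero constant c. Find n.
11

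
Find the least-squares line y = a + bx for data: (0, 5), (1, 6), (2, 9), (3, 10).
a = 24/5, b = 9/5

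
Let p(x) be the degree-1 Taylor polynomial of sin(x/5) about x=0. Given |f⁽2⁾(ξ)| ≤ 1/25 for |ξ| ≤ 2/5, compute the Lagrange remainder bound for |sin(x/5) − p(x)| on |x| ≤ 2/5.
2/625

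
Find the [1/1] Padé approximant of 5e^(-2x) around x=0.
(5 - 5*x)/(x + 1)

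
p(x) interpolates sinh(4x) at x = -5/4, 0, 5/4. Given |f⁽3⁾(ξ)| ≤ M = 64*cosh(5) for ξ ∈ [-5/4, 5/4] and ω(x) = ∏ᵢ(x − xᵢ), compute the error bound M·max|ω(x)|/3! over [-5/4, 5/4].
125*sqrt(3)*cosh(5)/27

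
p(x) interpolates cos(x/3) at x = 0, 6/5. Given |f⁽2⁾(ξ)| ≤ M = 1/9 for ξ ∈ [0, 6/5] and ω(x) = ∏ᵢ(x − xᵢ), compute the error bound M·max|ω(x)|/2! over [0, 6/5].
1/50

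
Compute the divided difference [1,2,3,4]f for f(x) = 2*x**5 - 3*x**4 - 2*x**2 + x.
100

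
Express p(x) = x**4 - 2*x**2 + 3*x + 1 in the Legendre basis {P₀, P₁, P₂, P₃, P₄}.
(8/15)P₀ + (3)P₁ + (-16/21)P₂ + (8/35)P₄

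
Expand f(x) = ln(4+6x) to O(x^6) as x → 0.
log(4) + 3*x/2 - 9*x**2/8 + 9*x**3/8 - 81*x**4/64 + 243*x**5/160 + O(x**6)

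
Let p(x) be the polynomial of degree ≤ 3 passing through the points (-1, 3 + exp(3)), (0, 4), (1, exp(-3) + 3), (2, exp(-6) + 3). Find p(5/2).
((69 - 5*exp(3))*exp(6) - 35*exp(3) + 35)*exp(-6)/16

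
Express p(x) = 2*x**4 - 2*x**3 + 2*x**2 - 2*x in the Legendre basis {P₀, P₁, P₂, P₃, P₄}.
(16/15)P₀ + (-16/5)P₁ + (52/21)P₂ + (-4/5)P₃ + (16/35)P₄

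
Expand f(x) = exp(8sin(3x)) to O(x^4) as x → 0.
1 + 24*x + 288*x**2 + 2268*x**3 + O(x**4)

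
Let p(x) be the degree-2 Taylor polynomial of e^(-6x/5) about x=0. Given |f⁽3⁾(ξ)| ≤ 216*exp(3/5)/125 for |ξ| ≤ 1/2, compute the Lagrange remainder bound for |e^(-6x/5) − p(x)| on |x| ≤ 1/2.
9*exp(3/5)/250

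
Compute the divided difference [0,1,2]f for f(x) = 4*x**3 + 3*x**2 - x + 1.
15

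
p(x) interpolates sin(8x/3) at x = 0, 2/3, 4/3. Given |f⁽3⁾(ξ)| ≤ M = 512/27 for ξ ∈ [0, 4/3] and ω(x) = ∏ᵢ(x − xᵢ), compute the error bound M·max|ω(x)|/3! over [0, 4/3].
4096*sqrt(3)/19683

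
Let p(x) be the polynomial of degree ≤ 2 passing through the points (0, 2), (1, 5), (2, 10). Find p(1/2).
13/4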